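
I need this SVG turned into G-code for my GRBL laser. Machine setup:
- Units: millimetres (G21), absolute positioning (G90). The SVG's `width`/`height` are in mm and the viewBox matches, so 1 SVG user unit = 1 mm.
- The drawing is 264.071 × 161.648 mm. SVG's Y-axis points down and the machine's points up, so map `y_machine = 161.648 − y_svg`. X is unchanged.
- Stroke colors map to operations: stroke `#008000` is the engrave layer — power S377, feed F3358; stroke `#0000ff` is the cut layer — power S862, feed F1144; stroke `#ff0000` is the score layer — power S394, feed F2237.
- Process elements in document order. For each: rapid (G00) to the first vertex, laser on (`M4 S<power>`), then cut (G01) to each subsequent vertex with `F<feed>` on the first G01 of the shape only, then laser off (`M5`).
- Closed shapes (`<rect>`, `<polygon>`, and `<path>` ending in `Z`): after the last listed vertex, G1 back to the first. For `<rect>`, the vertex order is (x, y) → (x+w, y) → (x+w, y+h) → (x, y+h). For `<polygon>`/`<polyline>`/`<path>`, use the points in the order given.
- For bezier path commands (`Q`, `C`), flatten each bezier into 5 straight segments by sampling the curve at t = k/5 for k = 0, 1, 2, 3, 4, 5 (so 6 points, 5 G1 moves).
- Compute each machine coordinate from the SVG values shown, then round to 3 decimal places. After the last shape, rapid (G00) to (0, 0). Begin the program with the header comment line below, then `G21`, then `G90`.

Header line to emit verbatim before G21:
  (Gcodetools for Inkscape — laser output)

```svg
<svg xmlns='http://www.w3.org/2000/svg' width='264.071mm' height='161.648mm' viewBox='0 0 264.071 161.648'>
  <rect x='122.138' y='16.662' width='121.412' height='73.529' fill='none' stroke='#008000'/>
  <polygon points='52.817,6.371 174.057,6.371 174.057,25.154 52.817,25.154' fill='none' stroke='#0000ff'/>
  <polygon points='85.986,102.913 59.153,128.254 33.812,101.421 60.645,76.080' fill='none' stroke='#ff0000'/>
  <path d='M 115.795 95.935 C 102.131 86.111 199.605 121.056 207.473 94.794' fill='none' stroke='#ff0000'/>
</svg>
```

1 u = 1 mm; y_m = 161.648 − y.

[1] `<rect>` rectangle, #008000→engrave S377 F3358: (122.138,144.986) → (243.550,144.986) → (243.550,71.457) → (122.138,71.457) → (122.138,144.986) (closed)

[2] `<polygon>` rectangle, #0000ff→cut S862 F1144: (52.817,155.277) → (174.057,155.277) → (174.057,136.494) → (52.817,136.494) → (52.817,155.277) (closed)

[3] `<polygon>` regular polygon, #ff0000→score S394 F2237: (85.986,58.735) → (59.153,33.394) → (33.812,60.227) → (60.645,85.568) → (85.986,58.735) (closed)

[4] `<path>` cubic bezier, #ff0000→score S394 F2237: (115.795,65.713) → (119.327,67.083) → (139.897,62.795) → (167.868,57.936) → (193.605,57.594) → (207.473,66.854)

(Gcodetools for Inkscape — laser output)
G21
G90
G00 X122.138 Y144.986
M4 S377
G01 X243.550 Y144.986 F3358
G01 X243.550 Y71.457
G01 X122.138 Y71.457
G01 X122.138 Y144.986
M5
G00 X52.817 Y155.277
M4 S862
G01 X174.057 Y155.277 F1144
G01 X174.057 Y136.494
G01 X52.817 Y136.494
G01 X52.817 Y155.277
M5
G00 X85.986 Y58.735
M4 S394
G01 X59.153 Y33.394 F2237
G01 X33.812 Y60.227
G01 X60.645 Y85.568
G01 X85.986 Y58.735
M5
G00 X115.795 Y65.713
M4 S394
G01 X119.327 Y67.083 F2237
G01 X139.897 Y62.795
G01 X167.868 Y57.936
G01 X193.605 Y57.594
G01 X207.473 Y66.854
M5
G00 X0.000 Y0.000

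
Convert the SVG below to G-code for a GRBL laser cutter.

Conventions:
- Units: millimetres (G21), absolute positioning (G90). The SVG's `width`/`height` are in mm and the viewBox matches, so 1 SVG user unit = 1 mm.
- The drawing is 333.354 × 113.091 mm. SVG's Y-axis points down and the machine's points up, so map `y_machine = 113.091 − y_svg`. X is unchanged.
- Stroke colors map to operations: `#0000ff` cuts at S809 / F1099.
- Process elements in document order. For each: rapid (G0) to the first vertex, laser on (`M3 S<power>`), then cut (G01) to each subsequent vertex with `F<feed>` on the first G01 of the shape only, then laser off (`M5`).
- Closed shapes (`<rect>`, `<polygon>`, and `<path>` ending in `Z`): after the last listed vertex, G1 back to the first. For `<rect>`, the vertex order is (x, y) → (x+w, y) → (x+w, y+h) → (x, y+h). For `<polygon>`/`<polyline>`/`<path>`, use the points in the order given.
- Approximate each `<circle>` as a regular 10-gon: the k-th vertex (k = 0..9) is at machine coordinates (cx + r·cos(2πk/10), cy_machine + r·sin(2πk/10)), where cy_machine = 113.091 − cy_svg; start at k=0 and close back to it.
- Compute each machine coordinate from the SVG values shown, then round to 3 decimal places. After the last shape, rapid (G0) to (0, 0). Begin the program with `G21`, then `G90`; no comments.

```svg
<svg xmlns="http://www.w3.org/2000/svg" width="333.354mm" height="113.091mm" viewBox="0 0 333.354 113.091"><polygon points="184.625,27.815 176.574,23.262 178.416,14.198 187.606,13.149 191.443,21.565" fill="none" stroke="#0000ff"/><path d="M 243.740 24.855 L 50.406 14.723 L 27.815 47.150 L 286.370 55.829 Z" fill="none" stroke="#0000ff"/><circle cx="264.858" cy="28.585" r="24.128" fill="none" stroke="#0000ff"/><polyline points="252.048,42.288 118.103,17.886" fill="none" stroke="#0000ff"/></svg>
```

viewBox `0 0 333.354 113.091` with mm width/height → 1 unit = 1 mm. Flip: y_m = 113.091 − y_svg.

**Shape 1** — `<polygon>` regular polygon, stroke `#0000ff` → cut (S809, F1099). Machine vertices: (184.625,85.276) → (176.574,89.829) → (178.416,98.893) → (187.606,99.942) → (191.443,91.526) → (184.625,85.276). Closed: final G1 returns to the first vertex.

**Shape 2** — `<path>` closed polygon, stroke `#0000ff` → cut (S809, F1099). Machine vertices: (243.740,88.236) → (50.406,98.368) → (27.815,65.941) → (286.370,57.262) → (243.740,88.236). Closed: final G1 returns to the first vertex.

**Shape 3** — `<circle>` circle, stroke `#0000ff` → cut (S809, F1099). Machine vertices: (288.986,84.506) → (284.378,98.688) → (272.314,107.453) → (257.402,107.453) → (245.338,98.688) → (240.730,84.506) → (245.338,70.324) → (257.402,61.559) → (272.314,61.559) → (284.378,70.324) → (288.986,84.506). Closed: final G1 returns to the first vertex.

**Shape 4** — `<polyline>` line segment, stroke `#0000ff` → cut (S809, F1099). Machine vertices: (252.048,70.803) → (118.103,95.205). Open path.

G21
G90
G0 X184.625 Y85.276
M3 S809
G01 X176.574 Y89.829 F1099
G01 X178.416 Y98.893
G01 X187.606 Y99.942
G01 X191.443 Y91.526
G01 X184.625 Y85.276
M5
G0 X243.740 Y88.236
M3 S809
G01 X50.406 Y98.368 F1099
G01 X27.815 Y65.941
G01 X286.370 Y57.262
G01 X243.740 Y88.236
M5
G0 X288.986 Y84.506
M3 S809
G01 X284.378 Y98.688 F1099
G01 X272.314 Y107.453
G01 X257.402 Y107.453
G01 X245.338 Y98.688
G01 X240.730 Y84.506
G01 X245.338 Y70.324
G01 X257.402 Y61.559
G01 X272.314 Y61.559
G01 X284.378 Y70.324
G01 X288.986 Y84.506
M5
G0 X252.048 Y70.803
M3 S809
G01 X118.103 Y95.205 F1099
M5
G0 X0.000 Y0.000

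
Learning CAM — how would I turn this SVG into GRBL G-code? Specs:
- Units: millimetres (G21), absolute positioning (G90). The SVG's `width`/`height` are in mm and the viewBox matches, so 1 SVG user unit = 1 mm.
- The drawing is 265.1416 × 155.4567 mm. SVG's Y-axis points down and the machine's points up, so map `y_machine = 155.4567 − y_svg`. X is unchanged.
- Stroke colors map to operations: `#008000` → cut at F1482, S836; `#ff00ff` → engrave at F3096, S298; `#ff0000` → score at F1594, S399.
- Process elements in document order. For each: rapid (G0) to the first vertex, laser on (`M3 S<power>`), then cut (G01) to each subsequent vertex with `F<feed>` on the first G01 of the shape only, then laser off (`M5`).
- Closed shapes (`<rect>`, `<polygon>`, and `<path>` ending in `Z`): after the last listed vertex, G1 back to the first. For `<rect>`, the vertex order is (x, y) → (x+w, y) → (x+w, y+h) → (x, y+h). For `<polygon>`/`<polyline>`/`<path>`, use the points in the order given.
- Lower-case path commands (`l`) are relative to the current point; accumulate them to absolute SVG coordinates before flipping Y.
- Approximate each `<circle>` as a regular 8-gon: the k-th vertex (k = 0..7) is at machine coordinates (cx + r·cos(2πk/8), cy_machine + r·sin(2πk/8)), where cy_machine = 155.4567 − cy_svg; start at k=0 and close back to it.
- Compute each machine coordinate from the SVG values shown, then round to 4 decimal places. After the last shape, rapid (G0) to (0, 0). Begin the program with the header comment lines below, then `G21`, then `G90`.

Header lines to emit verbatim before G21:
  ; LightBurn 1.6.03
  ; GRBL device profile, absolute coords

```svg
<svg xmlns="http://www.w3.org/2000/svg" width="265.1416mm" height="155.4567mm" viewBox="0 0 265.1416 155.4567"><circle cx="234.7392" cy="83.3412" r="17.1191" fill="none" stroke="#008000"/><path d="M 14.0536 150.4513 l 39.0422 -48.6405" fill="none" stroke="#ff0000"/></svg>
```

; LightBurn 1.6.03
; GRBL device profile, absolute coords
G21
G90
G0 X251.8583 Y72.1155
M3 S836
G01 X246.8442 Y84.2205 F1482
G01 X234.7392 Y89.2346
G01 X222.6342 Y84.2205
G01 X217.6201 Y72.1155
G01 X222.6342 Y60.0105
G01 X234.7392 Y54.9964
G01 X246.8442 Y60.0105
G01 X251.8583 Y72.1155
M5
G0 X14.0536 Y5.0054
M3 S399
G01 X53.0958 Y53.6459 F1594
M5
G0 X0.0000 Y0.0000

viewBox `0 0 265.1416 155.4567` with mm width/height → 1 unit = 1 mm. Flip: y_m = 155.4567 − y_svg.

**Shape 1** — `<circle>` circle, stroke `#008000` → cut (S836, F1482). Machine vertices: (251.8583,72.1155) → (246.8442,84.2205) → (234.7392,89.2346) → (222.6342,84.2205) → (217.6201,72.1155) → (222.6342,60.0105) → (234.7392,54.9964) → (246.8442,60.0105) → (251.8583,72.1155). Closed: final G1 returns to the first vertex.

**Shape 2** — `<path>` line segment, stroke `#ff0000` → score (S399, F1594). Machine vertices: (14.0536,5.0054) → (53.0958,53.6459). Open path.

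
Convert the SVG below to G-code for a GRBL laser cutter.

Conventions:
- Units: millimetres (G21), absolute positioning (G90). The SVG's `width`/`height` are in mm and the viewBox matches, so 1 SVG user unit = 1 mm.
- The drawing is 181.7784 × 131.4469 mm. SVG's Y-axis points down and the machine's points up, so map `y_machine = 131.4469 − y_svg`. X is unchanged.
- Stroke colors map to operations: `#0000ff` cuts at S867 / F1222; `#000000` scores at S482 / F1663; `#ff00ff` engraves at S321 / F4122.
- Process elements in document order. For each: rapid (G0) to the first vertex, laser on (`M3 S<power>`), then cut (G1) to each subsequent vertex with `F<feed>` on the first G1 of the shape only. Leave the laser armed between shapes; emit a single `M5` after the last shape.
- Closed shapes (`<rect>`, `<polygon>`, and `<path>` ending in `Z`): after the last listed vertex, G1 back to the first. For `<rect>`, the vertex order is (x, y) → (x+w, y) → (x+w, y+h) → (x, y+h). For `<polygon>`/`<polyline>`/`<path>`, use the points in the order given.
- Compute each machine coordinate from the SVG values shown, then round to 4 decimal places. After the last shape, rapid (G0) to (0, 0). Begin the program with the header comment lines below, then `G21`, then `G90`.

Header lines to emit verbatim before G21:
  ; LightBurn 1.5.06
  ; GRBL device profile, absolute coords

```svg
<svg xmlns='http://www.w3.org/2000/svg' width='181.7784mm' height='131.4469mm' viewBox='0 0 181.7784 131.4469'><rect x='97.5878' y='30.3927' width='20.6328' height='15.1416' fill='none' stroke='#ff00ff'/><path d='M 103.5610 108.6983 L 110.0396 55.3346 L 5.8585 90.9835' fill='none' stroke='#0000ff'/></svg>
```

viewBox `0 0 181.7784 131.4469` with mm width/height → 1 unit = 1 mm. Flip: y_m = 131.4469 − y_svg.

**Shape 1** — `<rect>` rectangle, stroke `#ff00ff` → engrave (S321, F4122). Machine vertices: (97.5878,101.0542) → (118.2206,101.0542) → (118.2206,85.9126) → (97.5878,85.9126) → (97.5878,101.0542). Closed: final G1 returns to the first vertex.

**Shape 2** — `<path>` open polyline, stroke `#0000ff` → cut (S867, F1222). Machine vertices: (103.5610,22.7486) → (110.0396,76.1123) → (5.8585,40.4634). Open path.

; LightBurn 1.5.06
; GRBL device profile, absolute coords
G21
G90
G0 X97.5878 Y101.0542
M3 S321
G1 X118.2206 Y101.0542 F4122
G1 X118.2206 Y85.9126
G1 X97.5878 Y85.9126
G1 X97.5878 Y101.0542
G0 X103.5610 Y22.7486
M3 S867
G1 X110.0396 Y76.1123 F1222
G1 X5.8585 Y40.4634
M5
G0 X0.0000 Y0.0000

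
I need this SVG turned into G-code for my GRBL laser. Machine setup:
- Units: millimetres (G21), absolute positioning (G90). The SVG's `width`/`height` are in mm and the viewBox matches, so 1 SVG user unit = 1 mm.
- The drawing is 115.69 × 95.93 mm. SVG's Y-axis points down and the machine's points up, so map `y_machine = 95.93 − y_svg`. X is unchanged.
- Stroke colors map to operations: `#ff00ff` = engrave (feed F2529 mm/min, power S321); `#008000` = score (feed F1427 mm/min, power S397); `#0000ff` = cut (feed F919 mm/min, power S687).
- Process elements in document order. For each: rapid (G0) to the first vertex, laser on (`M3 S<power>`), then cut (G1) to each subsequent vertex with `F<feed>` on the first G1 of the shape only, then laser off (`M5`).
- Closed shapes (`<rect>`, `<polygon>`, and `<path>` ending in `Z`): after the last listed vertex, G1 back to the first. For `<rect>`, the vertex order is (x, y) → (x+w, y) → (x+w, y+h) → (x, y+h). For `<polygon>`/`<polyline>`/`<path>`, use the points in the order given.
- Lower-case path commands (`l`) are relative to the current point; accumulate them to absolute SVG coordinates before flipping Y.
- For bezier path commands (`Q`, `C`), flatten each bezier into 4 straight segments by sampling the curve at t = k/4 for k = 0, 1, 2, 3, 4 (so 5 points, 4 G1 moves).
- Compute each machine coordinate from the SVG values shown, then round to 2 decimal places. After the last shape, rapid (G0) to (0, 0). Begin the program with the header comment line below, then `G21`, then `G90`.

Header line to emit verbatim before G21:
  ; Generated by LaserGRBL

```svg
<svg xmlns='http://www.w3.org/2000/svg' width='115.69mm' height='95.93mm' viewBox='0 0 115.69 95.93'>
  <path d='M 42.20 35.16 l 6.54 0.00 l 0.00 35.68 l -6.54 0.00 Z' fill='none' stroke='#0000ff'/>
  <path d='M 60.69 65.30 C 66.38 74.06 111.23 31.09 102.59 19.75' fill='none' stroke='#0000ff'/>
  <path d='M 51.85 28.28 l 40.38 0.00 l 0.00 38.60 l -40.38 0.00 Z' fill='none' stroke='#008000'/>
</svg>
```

Since the viewBox matches the mm dimensions, user units are millimetres directly. The only transform is the Y-flip y_m = 95.93 − y_svg.

Shape 1 is a rectangle drawn with `<path>`. Its stroke #0000ff means cut at S687, F919. After flipping Y the toolpath is (42.20,60.77) → (48.74,60.77) → (48.74,25.09) → (42.20,25.09) → (42.20,60.77), returning to the start.

Shape 2 is a cubic bezier drawn with `<path>`. Its stroke #0000ff means cut at S687, F919. After flipping Y the toolpath is (60.69,30.63) → (70.85,32.46) → (87.01,45.87) → (100.49,63.05) → (102.59,76.18).

Shape 3 is a rectangle drawn with `<path>`. Its stroke #008000 means score at S397, F1427. After flipping Y the toolpath is (51.85,67.65) → (92.23,67.65) → (92.23,29.05) → (51.85,29.05) → (51.85,67.65), returning to the start.

; Generated by LaserGRBL
G21
G90
G0 X42.20 Y60.77
M3 S687
G1 X48.74 Y60.77 F919
G1 X48.74 Y25.09
G1 X42.20 Y25.09
G1 X42.20 Y60.77
M5
G0 X60.69 Y30.63
M3 S687
G1 X70.85 Y32.46 F919
G1 X87.01 Y45.87
G1 X100.49 Y63.05
G1 X102.59 Y76.18
M5
G0 X51.85 Y67.65
M3 S397
G1 X92.23 Y67.65 F1427
G1 X92.23 Y29.05
G1 X51.85 Y29.05
G1 X51.85 Y67.65
M5
G0 X0.00 Y0.00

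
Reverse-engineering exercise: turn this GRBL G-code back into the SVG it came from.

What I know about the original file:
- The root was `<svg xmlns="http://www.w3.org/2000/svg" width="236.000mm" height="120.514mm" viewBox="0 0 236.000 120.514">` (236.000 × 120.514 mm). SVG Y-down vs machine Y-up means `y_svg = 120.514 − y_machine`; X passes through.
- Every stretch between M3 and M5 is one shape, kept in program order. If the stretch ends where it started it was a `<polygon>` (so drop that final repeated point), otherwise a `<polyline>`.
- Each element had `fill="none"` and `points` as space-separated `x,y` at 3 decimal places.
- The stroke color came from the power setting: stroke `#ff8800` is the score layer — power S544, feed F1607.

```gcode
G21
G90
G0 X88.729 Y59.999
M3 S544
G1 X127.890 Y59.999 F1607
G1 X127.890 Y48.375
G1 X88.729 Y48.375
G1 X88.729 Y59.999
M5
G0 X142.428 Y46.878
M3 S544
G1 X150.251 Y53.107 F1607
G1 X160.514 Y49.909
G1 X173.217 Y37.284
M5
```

<svg xmlns="http://www.w3.org/2000/svg" width="236.000mm" height="120.514mm" viewBox="0 0 236.000 120.514">
  <polygon points="88.729,60.515 127.890,60.515 127.890,72.139 88.729,72.139" fill="none" stroke="#ff8800"/>
  <polyline points="142.428,73.636 150.251,67.407 160.514,70.605 173.217,83.230" fill="none" stroke="#ff8800"/>
</svg>

Each laser-on run becomes one SVG element. Flip Y back into SVG space with y_svg = 120.514 − y_machine. Every run uses S544, so all elements get stroke `#ff8800` (score).

Run 1: The run returns to its start, so emit a `<polygon>` with points (Y-flipped): 88.729,60.515 127.890,60.515 127.890,72.139 88.729,72.139.

Run 2: The run is open, so emit a `<polyline>` with points (Y-flipped): 142.428,73.636 150.251,67.407 160.514,70.605 173.217,83.230.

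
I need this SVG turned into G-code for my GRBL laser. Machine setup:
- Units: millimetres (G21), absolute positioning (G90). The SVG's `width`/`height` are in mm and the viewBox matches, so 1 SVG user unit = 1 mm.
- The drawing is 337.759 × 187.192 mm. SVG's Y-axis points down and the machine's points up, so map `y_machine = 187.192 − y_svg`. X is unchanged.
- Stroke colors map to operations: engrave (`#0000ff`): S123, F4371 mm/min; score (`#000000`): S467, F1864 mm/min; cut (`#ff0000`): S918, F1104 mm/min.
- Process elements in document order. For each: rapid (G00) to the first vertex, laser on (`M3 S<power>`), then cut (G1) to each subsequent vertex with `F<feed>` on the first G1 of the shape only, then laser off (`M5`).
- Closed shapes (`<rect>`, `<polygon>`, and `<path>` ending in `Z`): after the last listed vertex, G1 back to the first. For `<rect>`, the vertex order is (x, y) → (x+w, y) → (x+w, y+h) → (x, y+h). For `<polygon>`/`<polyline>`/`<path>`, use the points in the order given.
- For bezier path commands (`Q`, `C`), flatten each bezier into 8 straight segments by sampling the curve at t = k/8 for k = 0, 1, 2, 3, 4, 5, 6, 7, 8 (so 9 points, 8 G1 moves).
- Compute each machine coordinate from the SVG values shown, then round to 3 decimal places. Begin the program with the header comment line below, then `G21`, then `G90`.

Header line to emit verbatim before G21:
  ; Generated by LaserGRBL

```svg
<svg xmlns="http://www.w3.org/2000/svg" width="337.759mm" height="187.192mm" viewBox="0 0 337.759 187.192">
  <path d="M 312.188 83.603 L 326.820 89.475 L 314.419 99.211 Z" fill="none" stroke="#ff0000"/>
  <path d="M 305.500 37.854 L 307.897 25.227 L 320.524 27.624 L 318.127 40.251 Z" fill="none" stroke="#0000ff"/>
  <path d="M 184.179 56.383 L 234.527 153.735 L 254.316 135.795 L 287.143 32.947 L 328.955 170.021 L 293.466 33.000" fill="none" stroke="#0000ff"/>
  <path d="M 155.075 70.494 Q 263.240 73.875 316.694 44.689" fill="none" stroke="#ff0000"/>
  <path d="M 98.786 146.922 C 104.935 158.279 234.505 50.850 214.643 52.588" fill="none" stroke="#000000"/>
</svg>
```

; Generated by LaserGRBL
G21
G90
G00 X312.188 Y103.589
M3 S918
G1 X326.820 Y97.717 F1104
G1 X314.419 Y87.981
G1 X312.188 Y103.589
M5
G00 X305.500 Y149.338
M3 S123
G1 X307.897 Y161.965 F4371
G1 X320.524 Y159.568
G1 X318.127 Y146.941
G1 X305.500 Y149.338
M5
G00 X184.179 Y130.809
M3 S123
G1 X234.527 Y33.457 F4371
G1 X254.316 Y51.397
G1 X287.143 Y154.245
G1 X328.955 Y17.171
G1 X293.466 Y154.192
M5
G00 X155.075 Y116.698
M3 S918
G1 X181.261 Y116.362 F1104
G1 X205.738 Y117.043
G1 X228.505 Y118.742
G1 X249.562 Y121.459
G1 X268.910 Y125.193
G1 X286.548 Y129.945
G1 X302.476 Y135.715
G1 X316.694 Y142.503
M5
G00 X98.786 Y40.270
M3 S467
G1 X106.344 Y41.134 F1864
G1 X122.276 Y50.463
G1 X143.383 Y65.585
G1 X166.469 Y83.830
G1 X188.335 Y102.525
G1 X205.784 Y119.000
G1 X215.620 Y130.584
G1 X214.643 Y134.604
M5

Since the viewBox matches the mm dimensions, user units are millimetres directly. The only transform is the Y-flip y_m = 187.192 − y_svg.

Shape 1 is a regular polygon drawn with `<path>`. Its stroke #ff0000 means cut at S918, F1104. After flipping Y the toolpath is (312.188,103.589) → (326.820,97.717) → (314.419,87.981) → (312.188,103.589), returning to the start.

Shape 2 is a regular polygon drawn with `<path>`. Its stroke #0000ff means engrave at S123, F4371. After flipping Y the toolpath is (305.500,149.338) → (307.897,161.965) → (320.524,159.568) → (318.127,146.941) → (305.500,149.338), returning to the start.

Shape 3 is a open polyline drawn with `<path>`. Its stroke #0000ff means engrave at S123, F4371. After flipping Y the toolpath is (184.179,130.809) → (234.527,33.457) → (254.316,51.397) → (287.143,154.245) → (328.955,17.171) → (293.466,154.192).

Shape 4 is a quadratic bezier drawn with `<path>`. Its stroke #ff0000 means cut at S918, F1104. After flipping Y the toolpath is (155.075,116.698) → (181.261,116.362) → (205.738,117.043) → (228.505,118.742) → (249.562,121.459) → (268.910,125.193) → (286.548,129.945) → (302.476,135.715) → (316.694,142.503).

Shape 5 is a cubic bezier drawn with `<path>`. Its stroke #000000 means score at S467, F1864. After flipping Y the toolpath is (98.786,40.270) → (106.344,41.134) → (122.276,50.463) → (143.383,65.585) → (166.469,83.830) → (188.335,102.525) → (205.784,119.000) → (215.620,130.584) → (214.643,134.604).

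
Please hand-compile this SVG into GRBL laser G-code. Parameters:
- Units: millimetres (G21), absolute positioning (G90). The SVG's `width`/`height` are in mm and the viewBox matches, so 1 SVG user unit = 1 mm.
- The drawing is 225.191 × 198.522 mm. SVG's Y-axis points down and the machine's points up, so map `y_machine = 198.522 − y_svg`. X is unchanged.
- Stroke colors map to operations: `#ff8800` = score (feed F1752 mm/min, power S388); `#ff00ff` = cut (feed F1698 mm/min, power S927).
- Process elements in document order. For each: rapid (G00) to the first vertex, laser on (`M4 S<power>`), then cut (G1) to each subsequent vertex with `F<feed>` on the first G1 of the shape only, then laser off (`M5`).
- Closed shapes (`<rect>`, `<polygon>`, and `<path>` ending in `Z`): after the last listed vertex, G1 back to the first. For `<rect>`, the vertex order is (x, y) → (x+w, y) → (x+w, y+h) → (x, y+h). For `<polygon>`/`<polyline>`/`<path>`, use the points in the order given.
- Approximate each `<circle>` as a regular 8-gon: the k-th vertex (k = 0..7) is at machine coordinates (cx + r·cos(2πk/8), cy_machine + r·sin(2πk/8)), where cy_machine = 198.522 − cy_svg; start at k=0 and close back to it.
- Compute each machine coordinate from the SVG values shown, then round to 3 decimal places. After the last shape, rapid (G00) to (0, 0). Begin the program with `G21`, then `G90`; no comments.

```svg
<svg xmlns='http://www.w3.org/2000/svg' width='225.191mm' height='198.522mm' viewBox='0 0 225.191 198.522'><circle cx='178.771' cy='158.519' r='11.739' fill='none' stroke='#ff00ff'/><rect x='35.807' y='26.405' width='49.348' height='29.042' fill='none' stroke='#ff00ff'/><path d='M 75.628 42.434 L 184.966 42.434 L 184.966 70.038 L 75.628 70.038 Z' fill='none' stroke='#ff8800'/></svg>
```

G21
G90
G00 X190.510 Y40.003
M4 S927
G1 X187.072 Y48.304 F1698
G1 X178.771 Y51.742
G1 X170.470 Y48.304
G1 X167.032 Y40.003
G1 X170.470 Y31.702
G1 X178.771 Y28.264
G1 X187.072 Y31.702
G1 X190.510 Y40.003
M5
G00 X35.807 Y172.117
M4 S927
G1 X85.155 Y172.117 F1698
G1 X85.155 Y143.075
G1 X35.807 Y143.075
G1 X35.807 Y172.117
M5
G00 X75.628 Y156.088
M4 S388
G1 X184.966 Y156.088 F1752
G1 X184.966 Y128.484
G1 X75.628 Y128.484
G1 X75.628 Y156.088
M5
G00 X0.000 Y0.000

Since the viewBox matches the mm dimensions, user units are millimetres directly. The only transform is the Y-flip y_m = 198.522 − y_svg.

Shape 1 is a circle drawn with `<circle>`. Its stroke #ff00ff means cut at S927, F1698. After flipping Y the toolpath is (190.510,40.003) → (187.072,48.304) → (178.771,51.742) → (170.470,48.304) → (167.032,40.003) → (170.470,31.702) → (178.771,28.264) → (187.072,31.702) → (190.510,40.003), returning to the start.

Shape 2 is a rectangle drawn with `<rect>`. Its stroke #ff00ff means cut at S927, F1698. After flipping Y the toolpath is (35.807,172.117) → (85.155,172.117) → (85.155,143.075) → (35.807,143.075) → (35.807,172.117), returning to the start.

Shape 3 is a rectangle drawn with `<path>`. Its stroke #ff8800 means score at S388, F1752. After flipping Y the toolpath is (75.628,156.088) → (184.966,156.088) → (184.966,128.484) → (75.628,128.484) → (75.628,156.088), returning to the start.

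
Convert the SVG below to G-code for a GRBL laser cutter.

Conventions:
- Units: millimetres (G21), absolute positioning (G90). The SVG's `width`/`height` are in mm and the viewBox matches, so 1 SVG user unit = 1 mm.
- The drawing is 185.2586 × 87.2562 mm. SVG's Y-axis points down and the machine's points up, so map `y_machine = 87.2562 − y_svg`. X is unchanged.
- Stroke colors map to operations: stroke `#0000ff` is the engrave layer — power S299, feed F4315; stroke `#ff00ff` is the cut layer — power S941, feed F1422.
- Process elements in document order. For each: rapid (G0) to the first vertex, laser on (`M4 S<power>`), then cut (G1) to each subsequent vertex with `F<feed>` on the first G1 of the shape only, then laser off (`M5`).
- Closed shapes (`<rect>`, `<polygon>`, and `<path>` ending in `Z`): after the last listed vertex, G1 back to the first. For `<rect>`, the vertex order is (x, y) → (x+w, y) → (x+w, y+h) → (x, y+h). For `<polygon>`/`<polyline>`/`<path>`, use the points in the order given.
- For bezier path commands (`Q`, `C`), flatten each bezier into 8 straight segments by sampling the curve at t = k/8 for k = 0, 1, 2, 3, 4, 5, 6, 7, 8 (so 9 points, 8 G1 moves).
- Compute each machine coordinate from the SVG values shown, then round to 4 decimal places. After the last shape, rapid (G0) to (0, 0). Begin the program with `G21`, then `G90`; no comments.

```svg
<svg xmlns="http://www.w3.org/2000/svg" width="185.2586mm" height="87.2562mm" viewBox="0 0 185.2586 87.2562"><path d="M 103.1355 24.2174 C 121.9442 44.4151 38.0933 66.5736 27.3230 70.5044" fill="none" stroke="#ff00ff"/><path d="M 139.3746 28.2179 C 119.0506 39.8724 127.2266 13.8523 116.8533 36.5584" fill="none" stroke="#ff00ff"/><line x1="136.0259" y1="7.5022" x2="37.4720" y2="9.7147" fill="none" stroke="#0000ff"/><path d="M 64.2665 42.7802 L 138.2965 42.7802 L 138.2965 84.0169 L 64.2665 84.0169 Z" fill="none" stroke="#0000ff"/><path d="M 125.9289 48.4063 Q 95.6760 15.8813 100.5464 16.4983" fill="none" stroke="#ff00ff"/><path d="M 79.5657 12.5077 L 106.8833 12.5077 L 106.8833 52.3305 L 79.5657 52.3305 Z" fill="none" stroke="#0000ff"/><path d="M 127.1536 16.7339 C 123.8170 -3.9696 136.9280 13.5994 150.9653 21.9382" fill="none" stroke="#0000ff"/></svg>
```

G21
G90
G0 X103.1355 Y63.0388
M4 S941
G1 X105.7198 Y55.4122 F1422
G1 X100.7393 Y47.8383
G1 X90.2533 Y40.5538
G1 X76.3214 Y33.7952
G1 X61.0029 Y27.7991
G1 X46.3574 Y22.8021
G1 X34.4443 Y19.0408
G1 X27.3230 Y16.7518
M5
G0 X139.3746 Y59.0383
M4 S941
G1 X132.9971 Y56.2651 F1422
G1 X128.7402 Y56.0114
G1 X126.0524 Y57.2647
G1 X124.3824 Y59.0124
G1 X123.1789 Y60.2421
G1 X121.8904 Y59.9412
G1 X119.9657 Y57.0973
G1 X116.8533 Y50.6978
M5
G0 X136.0259 Y79.7540
M4 S299
G1 X37.4720 Y77.5415 F4315
M5
G0 X64.2665 Y44.4760
M4 S299
G1 X138.2965 Y44.4760 F4315
G1 X138.2965 Y3.2393
G1 X64.2665 Y3.2393
G1 X64.2665 Y44.4760
M5
G0 X125.9289 Y38.8499
M4 S941
G1 X118.9145 Y46.4633 F1422
G1 X112.9977 Y53.0410
G1 X108.1784 Y58.5831
G1 X104.4568 Y63.0894
G1 X101.8328 Y66.5601
G1 X100.3064 Y68.9950
G1 X99.8776 Y70.3943
G1 X100.5464 Y70.7579
M5
G0 X79.5657 Y74.7485
M4 S299
G1 X106.8833 Y74.7485 F4315
G1 X106.8833 Y34.9257
G1 X79.5657 Y34.9257
G1 X79.5657 Y74.7485
M5
G0 X127.1536 Y70.5223
M4 S299
G1 X126.6430 Y76.5849 F4315
G1 X127.4926 Y79.6161
G1 X129.5203 Y80.1726
G1 X132.5442 Y78.8110
G1 X136.3826 Y76.0881
G1 X140.8535 Y72.5605
G1 X145.7750 Y68.7849
G1 X150.9653 Y65.3180
M5
G0 X0.0000 Y0.0000

Since the viewBox matches the mm dimensions, user units are millimetres directly. The only transform is the Y-flip y_m = 87.2562 − y_svg.

Shape 1 is a cubic bezier drawn with `<path>`. Its stroke #ff00ff means cut at S941, F1422. After flipping Y the toolpath is (103.1355,63.0388) → (105.7198,55.4122) → (100.7393,47.8383) → (90.2533,40.5538) → (76.3214,33.7952) → (61.0029,27.7991) → (46.3574,22.8021) → (34.4443,19.0408) → (27.3230,16.7518).

Shape 2 is a cubic bezier drawn with `<path>`. Its stroke #ff00ff means cut at S941, F1422. After flipping Y the toolpath is (139.3746,59.0383) → (132.9971,56.2651) → (128.7402,56.0114) → (126.0524,57.2647) → (124.3824,59.0124) → (123.1789,60.2421) → (121.8904,59.9412) → (119.9657,57.0973) → (116.8533,50.6978).

Shape 3 is a line segment drawn with `<line>`. Its stroke #0000ff means engrave at S299, F4315. After flipping Y the toolpath is (136.0259,79.7540) → (37.4720,77.5415).

Shape 4 is a rectangle drawn with `<path>`. Its stroke #0000ff means engrave at S299, F4315. After flipping Y the toolpath is (64.2665,44.4760) → (138.2965,44.4760) → (138.2965,3.2393) → (64.2665,3.2393) → (64.2665,44.4760), returning to the start.

Shape 5 is a quadratic bezier drawn with `<path>`. Its stroke #ff00ff means cut at S941, F1422. After flipping Y the toolpath is (125.9289,38.8499) → (118.9145,46.4633) → (112.9977,53.0410) → (108.1784,58.5831) → (104.4568,63.0894) → (101.8328,66.5601) → (100.3064,68.9950) → (99.8776,70.3943) → (100.5464,70.7579).

Shape 6 is a rectangle drawn with `<path>`. Its stroke #0000ff means engrave at S299, F4315. After flipping Y the toolpath is (79.5657,74.7485) → (106.8833,74.7485) → (106.8833,34.9257) → (79.5657,34.9257) → (79.5657,74.7485), returning to the start.

Shape 7 is a cubic bezier drawn with `<path>`. Its stroke #0000ff means engrave at S299, F4315. After flipping Y the toolpath is (127.1536,70.5223) → (126.6430,76.5849) → (127.4926,79.6161) → (129.5203,80.1726) → (132.5442,78.8110) → (136.3826,76.0881) → (140.8535,72.5605) → (145.7750,68.7849) → (150.9653,65.3180).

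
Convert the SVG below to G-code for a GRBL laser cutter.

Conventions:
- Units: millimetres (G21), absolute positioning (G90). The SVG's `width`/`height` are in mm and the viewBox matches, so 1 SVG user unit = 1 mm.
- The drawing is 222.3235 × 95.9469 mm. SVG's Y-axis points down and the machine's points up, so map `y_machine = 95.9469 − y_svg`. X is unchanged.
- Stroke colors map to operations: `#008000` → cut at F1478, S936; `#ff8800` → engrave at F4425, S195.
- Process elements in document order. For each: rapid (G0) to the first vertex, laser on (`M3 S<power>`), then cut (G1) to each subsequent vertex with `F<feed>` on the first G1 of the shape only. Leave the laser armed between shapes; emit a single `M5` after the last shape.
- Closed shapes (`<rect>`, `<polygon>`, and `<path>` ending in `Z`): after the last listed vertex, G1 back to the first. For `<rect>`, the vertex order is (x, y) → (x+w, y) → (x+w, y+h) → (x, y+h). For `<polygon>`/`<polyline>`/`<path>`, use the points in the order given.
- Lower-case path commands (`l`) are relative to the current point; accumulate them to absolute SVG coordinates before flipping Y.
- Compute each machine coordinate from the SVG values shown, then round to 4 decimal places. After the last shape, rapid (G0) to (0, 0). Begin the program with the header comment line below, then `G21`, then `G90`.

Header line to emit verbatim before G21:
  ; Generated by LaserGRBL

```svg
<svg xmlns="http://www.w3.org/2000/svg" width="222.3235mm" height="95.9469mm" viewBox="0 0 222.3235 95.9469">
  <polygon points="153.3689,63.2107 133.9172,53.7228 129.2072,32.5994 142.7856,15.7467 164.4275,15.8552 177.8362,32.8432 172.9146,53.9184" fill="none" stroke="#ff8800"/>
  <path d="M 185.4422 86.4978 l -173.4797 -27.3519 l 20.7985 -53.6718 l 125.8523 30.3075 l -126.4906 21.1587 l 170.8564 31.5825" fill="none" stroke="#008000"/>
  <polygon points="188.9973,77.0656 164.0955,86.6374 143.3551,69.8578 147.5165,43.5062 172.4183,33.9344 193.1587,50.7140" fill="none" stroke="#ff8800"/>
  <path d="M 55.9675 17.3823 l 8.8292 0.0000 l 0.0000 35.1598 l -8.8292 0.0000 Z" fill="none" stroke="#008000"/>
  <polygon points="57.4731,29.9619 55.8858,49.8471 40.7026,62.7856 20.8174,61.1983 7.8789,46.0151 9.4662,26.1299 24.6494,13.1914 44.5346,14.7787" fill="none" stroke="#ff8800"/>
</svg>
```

1 u = 1 mm; y_m = 95.9469 − y.

[1] `<polygon>` regular polygon, #ff8800→engrave S195 F4425: (153.3689,32.7362) → (133.9172,42.2241) → (129.2072,63.3475) → (142.7856,80.2002) → (164.4275,80.0917) → (177.8362,63.1037) → (172.9146,42.0285) → (153.3689,32.7362) (closed)

[2] `<path>` open polyline, #008000→cut S936 F1478: (185.4422,9.4491) → (11.9625,36.8010) → (32.7610,90.4728) → (158.6133,60.1653) → (32.1227,39.0066) → (202.9791,7.4241)

[3] `<polygon>` regular polygon, #ff8800→engrave S195 F4425: (188.9973,18.8813) → (164.0955,9.3095) → (143.3551,26.0891) → (147.5165,52.4407) → (172.4183,62.0125) → (193.1587,45.2329) → (188.9973,18.8813) (closed)

[4] `<path>` rectangle, #008000→cut S936 F1478: (55.9675,78.5646) → (64.7967,78.5646) → (64.7967,43.4048) → (55.9675,43.4048) → (55.9675,78.5646) (closed)

[5] `<polygon>` regular polygon, #ff8800→engrave S195 F4425: (57.4731,65.9850) → (55.8858,46.0998) → (40.7026,33.1613) → (20.8174,34.7486) → (7.8789,49.9318) → (9.4662,69.8170) → (24.6494,82.7555) → (44.5346,81.1682) → (57.4731,65.9850) (closed)

; Generated by LaserGRBL
G21
G90
G0 X153.3689 Y32.7362
M3 S195
G1 X133.9172 Y42.2241 F4425
G1 X129.2072 Y63.3475
G1 X142.7856 Y80.2002
G1 X164.4275 Y80.0917
G1 X177.8362 Y63.1037
G1 X172.9146 Y42.0285
G1 X153.3689 Y32.7362
G0 X185.4422 Y9.4491
M3 S936
G1 X11.9625 Y36.8010 F1478
G1 X32.7610 Y90.4728
G1 X158.6133 Y60.1653
G1 X32.1227 Y39.0066
G1 X202.9791 Y7.4241
G0 X188.9973 Y18.8813
M3 S195
G1 X164.0955 Y9.3095 F4425
G1 X143.3551 Y26.0891
G1 X147.5165 Y52.4407
G1 X172.4183 Y62.0125
G1 X193.1587 Y45.2329
G1 X188.9973 Y18.8813
G0 X55.9675 Y78.5646
M3 S936
G1 X64.7967 Y78.5646 F1478
G1 X64.7967 Y43.4048
G1 X55.9675 Y43.4048
G1 X55.9675 Y78.5646
G0 X57.4731 Y65.9850
M3 S195
G1 X55.8858 Y46.0998 F4425
G1 X40.7026 Y33.1613
G1 X20.8174 Y34.7486
G1 X7.8789 Y49.9318
G1 X9.4662 Y69.8170
G1 X24.6494 Y82.7555
G1 X44.5346 Y81.1682
G1 X57.4731 Y65.9850
M5
G0 X0.0000 Y0.0000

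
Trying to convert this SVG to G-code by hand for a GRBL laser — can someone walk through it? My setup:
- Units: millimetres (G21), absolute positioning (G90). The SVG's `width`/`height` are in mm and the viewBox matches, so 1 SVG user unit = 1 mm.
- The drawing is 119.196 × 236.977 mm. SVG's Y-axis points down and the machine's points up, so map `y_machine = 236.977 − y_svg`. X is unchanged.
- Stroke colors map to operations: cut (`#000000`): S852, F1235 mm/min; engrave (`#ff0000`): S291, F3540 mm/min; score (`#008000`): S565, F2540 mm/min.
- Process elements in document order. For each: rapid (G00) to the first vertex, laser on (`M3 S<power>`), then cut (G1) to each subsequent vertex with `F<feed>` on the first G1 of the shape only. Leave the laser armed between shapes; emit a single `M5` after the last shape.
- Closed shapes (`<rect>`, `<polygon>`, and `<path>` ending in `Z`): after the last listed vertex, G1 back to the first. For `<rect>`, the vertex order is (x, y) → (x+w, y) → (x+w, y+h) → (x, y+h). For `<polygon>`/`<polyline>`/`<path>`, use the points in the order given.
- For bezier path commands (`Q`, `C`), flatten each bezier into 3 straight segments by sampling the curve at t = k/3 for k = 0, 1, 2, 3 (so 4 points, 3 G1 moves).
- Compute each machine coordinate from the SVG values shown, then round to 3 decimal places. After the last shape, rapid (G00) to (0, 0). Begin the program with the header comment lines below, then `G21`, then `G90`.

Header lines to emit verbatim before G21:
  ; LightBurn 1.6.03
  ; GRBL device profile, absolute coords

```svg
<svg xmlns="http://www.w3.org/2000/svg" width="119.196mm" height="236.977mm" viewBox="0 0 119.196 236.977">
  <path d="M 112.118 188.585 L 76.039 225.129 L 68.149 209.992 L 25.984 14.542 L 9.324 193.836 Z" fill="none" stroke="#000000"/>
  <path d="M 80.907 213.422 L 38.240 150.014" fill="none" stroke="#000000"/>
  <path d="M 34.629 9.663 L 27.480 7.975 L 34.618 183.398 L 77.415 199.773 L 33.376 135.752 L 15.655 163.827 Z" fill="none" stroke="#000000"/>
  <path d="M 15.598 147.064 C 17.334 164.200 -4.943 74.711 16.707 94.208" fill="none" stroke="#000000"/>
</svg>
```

; LightBurn 1.6.03
; GRBL device profile, absolute coords
G21
G90
G00 X112.118 Y48.392
M3 S852
G1 X76.039 Y11.848 F1235
G1 X68.149 Y26.985
G1 X25.984 Y222.435
G1 X9.324 Y43.141
G1 X112.118 Y48.392
G00 X80.907 Y23.555
M3 S852
G1 X38.240 Y86.963 F1235
G00 X34.629 Y227.314
M3 S852
G1 X27.480 Y229.002 F1235
G1 X34.618 Y53.579
G1 X77.415 Y37.204
G1 X33.376 Y101.225
G1 X15.655 Y73.150
G1 X34.629 Y227.314
G00 X15.598 Y89.913
M3 S852
G1 X11.846 Y100.333 F1235
G1 X7.183 Y133.923
G1 X16.707 Y142.769
M5
G00 X0.000 Y0.000

viewBox `0 0 119.196 236.977` with mm width/height → 1 unit = 1 mm. Flip: y_m = 236.977 − y_svg.

**Shape 1** — `<path>` closed polygon, stroke `#000000` → cut (S852, F1235). Machine vertices: (112.118,48.392) → (76.039,11.848) → (68.149,26.985) → (25.984,222.435) → (9.324,43.141) → (112.118,48.392). Closed: final G1 returns to the first vertex.

**Shape 2** — `<path>` line segment, stroke `#000000` → cut (S852, F1235). Machine vertices: (80.907,23.555) → (38.240,86.963). Open path.

**Shape 3** — `<path>` closed polygon, stroke `#000000` → cut (S852, F1235). Machine vertices: (34.629,227.314) → (27.480,229.002) → (34.618,53.579) → (77.415,37.204) → (33.376,101.225) → (15.655,73.150) → (34.629,227.314). Closed: final G1 returns to the first vertex.

**Shape 4** — `<path>` cubic bezier, stroke `#000000` → cut (S852, F1235). Control points (SVG): P0=(15.598,147.064), P1=(17.334,164.200), P2=(-4.943,74.711), P3=(16.707,94.208); sampled at t=k/3. Machine vertices: (15.598,89.913) → (11.846,100.333) → (7.183,133.923) → (16.707,142.769). Open path.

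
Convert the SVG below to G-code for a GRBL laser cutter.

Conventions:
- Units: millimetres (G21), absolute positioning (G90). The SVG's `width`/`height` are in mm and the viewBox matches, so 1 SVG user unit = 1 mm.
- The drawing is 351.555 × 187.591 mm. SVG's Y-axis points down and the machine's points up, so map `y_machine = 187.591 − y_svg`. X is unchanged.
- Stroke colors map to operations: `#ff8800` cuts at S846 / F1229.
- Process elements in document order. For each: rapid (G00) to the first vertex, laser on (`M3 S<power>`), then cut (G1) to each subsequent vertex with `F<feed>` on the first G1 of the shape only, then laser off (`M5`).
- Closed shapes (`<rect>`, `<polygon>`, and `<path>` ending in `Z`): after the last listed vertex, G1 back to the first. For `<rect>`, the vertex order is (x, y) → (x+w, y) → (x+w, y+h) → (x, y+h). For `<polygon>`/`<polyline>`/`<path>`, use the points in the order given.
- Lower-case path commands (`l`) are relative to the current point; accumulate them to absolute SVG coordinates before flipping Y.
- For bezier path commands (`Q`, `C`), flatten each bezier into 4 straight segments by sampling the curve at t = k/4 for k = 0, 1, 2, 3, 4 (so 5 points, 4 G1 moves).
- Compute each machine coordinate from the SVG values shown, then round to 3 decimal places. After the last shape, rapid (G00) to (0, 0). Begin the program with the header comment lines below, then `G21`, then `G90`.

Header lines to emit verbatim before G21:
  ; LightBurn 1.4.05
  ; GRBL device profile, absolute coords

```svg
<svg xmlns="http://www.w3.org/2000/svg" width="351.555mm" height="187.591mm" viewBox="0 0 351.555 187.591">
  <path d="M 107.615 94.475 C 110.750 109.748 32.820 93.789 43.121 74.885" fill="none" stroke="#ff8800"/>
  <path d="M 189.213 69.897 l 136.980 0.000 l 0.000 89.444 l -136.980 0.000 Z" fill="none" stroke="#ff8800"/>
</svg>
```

viewBox `0 0 351.555 187.591` with mm width/height → 1 unit = 1 mm. Flip: y_m = 187.591 − y_svg.

**Shape 1** — `<path>` cubic bezier, stroke `#ff8800` → cut (S846, F1229). Control points (SVG): P0=(107.615,94.475), P1=(110.750,109.748), P2=(32.820,93.789), P3=(43.121,74.885); sampled at t=k/4. Machine vertices: (107.615,93.116) → (97.412,87.075) → (72.681,90.095) → (49.293,99.522) → (43.121,112.706). Open path.

**Shape 2** — `<path>` rectangle, stroke `#ff8800` → cut (S846, F1229). Machine vertices: (189.213,117.694) → (326.193,117.694) → (326.193,28.250) → (189.213,28.250) → (189.213,117.694). Closed: final G1 returns to the first vertex.

; LightBurn 1.4.05
; GRBL device profile, absolute coords
G21
G90
G00 X107.615 Y93.116
M3 S846
G1 X97.412 Y87.075 F1229
G1 X72.681 Y90.095
G1 X49.293 Y99.522
G1 X43.121 Y112.706
M5
G00 X189.213 Y117.694
M3 S846
G1 X326.193 Y117.694 F1229
G1 X326.193 Y28.250
G1 X189.213 Y28.250
G1 X189.213 Y117.694
M5
G00 X0.000 Y0.000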